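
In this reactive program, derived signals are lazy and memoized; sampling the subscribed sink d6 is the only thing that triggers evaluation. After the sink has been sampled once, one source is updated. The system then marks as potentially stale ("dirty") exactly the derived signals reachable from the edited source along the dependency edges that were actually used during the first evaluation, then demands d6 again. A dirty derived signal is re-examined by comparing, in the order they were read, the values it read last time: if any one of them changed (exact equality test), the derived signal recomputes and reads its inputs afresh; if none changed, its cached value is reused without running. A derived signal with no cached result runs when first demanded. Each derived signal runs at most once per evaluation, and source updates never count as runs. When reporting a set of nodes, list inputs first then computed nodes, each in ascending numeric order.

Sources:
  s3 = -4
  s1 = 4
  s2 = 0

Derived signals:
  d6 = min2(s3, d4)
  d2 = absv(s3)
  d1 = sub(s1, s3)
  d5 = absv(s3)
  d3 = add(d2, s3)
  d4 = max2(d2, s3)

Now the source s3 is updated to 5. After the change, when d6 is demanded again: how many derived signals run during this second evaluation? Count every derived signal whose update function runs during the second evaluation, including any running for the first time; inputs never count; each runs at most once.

First demand of the output computes:
  d2 = absv(-4) = 4
  d4 = max2(4, -4) = 4
  d6 = min2(-4, 4) = -4

After the edit, cleaning proceeds:
  d2: a read changed (s3 -4->5) — executes, giving 5.
  d4: a read changed (d2 4->5; s3 -4->5) — executes, giving 5.
  d6: a read changed (s3 -4->5; d4 4->5) — executes, giving 5.

3 derived signals run: d2, d4, d6.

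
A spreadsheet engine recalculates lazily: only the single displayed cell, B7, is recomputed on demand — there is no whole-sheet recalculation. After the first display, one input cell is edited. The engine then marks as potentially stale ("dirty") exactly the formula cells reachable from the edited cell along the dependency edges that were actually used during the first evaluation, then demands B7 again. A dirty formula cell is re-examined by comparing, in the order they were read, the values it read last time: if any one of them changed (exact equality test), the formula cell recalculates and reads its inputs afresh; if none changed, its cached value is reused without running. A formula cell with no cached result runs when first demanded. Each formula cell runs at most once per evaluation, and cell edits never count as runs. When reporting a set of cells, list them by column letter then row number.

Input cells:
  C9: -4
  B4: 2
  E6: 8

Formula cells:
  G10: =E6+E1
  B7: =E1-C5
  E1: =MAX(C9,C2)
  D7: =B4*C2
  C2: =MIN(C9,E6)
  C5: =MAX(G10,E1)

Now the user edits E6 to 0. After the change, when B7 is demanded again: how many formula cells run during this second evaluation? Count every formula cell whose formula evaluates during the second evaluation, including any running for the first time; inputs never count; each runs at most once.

Formula cells that run: B7, C2, C5, G10 — 4 in total.
Key observation: the cutoff stops propagation at E1 — its inputs' values are unchanged, so it reuses its cache.

First evaluation (everything demanded from the output):
  C2 = MIN(-4, 8) = -4
  E1 = MAX(-4, -4) = -4
  G10 = 8 + -4 = 4
  C5 = MAX(4, -4) = 4
  B7 = -4 - 4 = -8

Propagation after the edit:
  C2: runs — E6 8->0; result -4 (same value as before).
  E1: checked — values it read are unchanged (C9 unchanged, C2 unchanged); reused cached -4 without running.
  G10: runs — E6 8->0; result -4.
  C5: runs — G10 4->-4; result -4.
  B7: runs — C5 4->-4; result 0.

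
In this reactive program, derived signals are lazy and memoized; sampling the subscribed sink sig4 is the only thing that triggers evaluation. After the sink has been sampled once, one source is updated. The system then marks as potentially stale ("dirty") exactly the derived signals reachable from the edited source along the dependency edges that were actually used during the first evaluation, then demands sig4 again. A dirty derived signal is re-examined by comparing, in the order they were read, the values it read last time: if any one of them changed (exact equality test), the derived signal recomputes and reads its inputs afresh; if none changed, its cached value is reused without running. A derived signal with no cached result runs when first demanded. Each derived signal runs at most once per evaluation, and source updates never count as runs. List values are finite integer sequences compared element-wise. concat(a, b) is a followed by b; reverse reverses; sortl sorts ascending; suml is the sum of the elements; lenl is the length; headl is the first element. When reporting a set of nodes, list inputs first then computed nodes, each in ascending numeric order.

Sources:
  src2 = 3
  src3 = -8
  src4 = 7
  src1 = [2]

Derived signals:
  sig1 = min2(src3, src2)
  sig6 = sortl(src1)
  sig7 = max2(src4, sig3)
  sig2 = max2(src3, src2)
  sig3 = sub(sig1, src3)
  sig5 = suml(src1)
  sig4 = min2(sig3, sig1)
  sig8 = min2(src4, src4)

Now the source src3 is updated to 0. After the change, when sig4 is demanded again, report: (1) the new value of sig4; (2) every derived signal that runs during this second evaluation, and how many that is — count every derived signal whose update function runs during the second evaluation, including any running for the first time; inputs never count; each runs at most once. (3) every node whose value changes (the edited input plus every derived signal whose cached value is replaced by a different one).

First demand of the output computes:
  sig1 = min2(-8, 3) = -8
  sig3 = sub(-8, -8) = 0
  sig4 = min2(0, -8) = -8

After the edit, cleaning proceeds:
  sig1: a read changed (src3 -8->0) — executes, giving 0.
  sig3: a read changed (sig1 -8->0; src3 -8->0) — executes, giving 0 — identical to its old value.
  sig4: a read changed (sig1 -8->0) — executes, giving 0.

Demanding sig4 again yields 0.
3 derived signals run: sig1, sig3, sig4.
The nodes whose values change: src3, sig1, sig4.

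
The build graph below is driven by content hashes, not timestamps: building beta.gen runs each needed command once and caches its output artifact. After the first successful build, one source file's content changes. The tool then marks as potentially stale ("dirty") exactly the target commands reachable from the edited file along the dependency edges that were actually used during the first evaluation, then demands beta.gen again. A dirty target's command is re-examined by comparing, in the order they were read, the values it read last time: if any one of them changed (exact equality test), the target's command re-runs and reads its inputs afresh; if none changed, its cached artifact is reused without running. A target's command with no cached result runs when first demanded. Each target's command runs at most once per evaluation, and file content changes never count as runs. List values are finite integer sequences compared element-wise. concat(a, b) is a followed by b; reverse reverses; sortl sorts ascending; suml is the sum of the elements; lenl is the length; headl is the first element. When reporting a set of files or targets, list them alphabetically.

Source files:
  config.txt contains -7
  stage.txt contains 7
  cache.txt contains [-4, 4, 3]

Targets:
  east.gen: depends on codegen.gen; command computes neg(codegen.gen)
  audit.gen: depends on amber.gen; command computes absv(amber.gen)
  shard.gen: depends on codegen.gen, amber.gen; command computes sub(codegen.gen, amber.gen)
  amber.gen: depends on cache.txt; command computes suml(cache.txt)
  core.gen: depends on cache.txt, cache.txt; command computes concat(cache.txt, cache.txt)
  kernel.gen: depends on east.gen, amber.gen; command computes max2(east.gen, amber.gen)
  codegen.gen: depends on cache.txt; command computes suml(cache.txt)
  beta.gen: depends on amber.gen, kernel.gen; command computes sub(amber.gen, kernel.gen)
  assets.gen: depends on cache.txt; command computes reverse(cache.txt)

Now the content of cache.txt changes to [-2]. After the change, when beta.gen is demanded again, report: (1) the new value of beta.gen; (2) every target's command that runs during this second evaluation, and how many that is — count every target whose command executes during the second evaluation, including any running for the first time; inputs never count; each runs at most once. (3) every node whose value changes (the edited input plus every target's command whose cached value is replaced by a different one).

beta.gen now evaluates to -4.
Run set: amber.gen, beta.gen, codegen.gen, east.gen, kernel.gen (5 run).
Changed values: amber.gen, beta.gen, cache.txt, codegen.gen, east.gen, kernel.gen.

Initial pass — values computed on the first demand:
  amber.gen = suml([-4, 4, 3]) = 3
  codegen.gen = suml([-4, 4, 3]) = 3
  east.gen = neg(3) = -3
  kernel.gen = max2(-3, 3) = 3
  beta.gen = sub(3, 3) = 0

Second demand — change propagation:
  amber.gen: re-runs because cache.txt [-4, 4, 3]->[-2]; new result -2.
  codegen.gen: re-runs because cache.txt [-4, 4, 3]->[-2]; new result -2.
  east.gen: re-runs because codegen.gen 3->-2; new result 2.
  kernel.gen: re-runs because east.gen -3->2; amber.gen 3->-2; new result 2.
  beta.gen: re-runs because amber.gen 3->-2; kernel.gen 3->2; new result -4.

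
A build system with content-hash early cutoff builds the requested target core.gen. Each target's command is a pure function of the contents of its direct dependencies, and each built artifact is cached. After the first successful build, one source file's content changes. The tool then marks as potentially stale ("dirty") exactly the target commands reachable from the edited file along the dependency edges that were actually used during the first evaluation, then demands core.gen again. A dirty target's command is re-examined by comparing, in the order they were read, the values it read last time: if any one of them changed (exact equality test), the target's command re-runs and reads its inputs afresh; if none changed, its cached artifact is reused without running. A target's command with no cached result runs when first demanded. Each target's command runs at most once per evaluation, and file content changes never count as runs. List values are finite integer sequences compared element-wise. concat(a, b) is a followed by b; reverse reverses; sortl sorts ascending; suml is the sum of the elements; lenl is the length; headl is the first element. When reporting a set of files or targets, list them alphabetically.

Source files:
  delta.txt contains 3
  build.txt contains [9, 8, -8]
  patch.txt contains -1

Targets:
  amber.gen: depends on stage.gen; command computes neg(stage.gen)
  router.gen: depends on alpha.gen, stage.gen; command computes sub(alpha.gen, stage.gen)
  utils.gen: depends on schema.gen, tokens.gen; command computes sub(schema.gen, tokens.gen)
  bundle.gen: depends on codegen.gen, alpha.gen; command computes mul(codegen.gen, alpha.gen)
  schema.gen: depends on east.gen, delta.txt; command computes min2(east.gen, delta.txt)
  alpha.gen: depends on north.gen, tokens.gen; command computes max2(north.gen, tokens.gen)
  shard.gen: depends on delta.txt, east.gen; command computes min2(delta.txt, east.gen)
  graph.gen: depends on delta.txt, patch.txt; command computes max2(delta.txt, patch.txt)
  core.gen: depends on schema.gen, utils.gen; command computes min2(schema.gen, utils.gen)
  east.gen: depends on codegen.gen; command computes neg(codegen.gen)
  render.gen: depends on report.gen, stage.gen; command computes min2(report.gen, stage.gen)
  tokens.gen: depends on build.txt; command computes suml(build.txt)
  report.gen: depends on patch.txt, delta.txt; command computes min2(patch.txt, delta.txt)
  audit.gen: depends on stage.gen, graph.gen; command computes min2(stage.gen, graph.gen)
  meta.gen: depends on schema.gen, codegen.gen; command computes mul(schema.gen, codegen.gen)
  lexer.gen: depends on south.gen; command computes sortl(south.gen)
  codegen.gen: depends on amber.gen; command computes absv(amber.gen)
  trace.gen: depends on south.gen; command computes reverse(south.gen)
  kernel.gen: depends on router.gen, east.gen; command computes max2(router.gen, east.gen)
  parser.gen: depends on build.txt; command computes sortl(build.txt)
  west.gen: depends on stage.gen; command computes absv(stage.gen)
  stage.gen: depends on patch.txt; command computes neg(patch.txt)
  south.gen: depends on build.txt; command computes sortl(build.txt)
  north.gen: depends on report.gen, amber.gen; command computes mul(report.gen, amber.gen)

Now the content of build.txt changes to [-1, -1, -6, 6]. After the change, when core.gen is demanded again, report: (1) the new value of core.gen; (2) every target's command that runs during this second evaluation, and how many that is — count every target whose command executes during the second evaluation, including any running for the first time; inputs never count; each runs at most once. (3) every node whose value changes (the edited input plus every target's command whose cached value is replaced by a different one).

First evaluation (everything demanded from the output):
  stage.gen = neg(-1) = 1
  amber.gen = neg(1) = -1
  codegen.gen = absv(-1) = 1
  east.gen = neg(1) = -1
  schema.gen = min2(-1, 3) = -1
  tokens.gen = suml([9, 8, -8]) = 9
  utils.gen = sub(-1, 9) = -10
  core.gen = min2(-1, -10) = -10

Propagation after the edit:
  tokens.gen: runs — build.txt [9, 8, -8]->[-1, -1, -6, 6]; result -2.
  utils.gen: runs — tokens.gen 9->-2; result 1.
  core.gen: runs — utils.gen -10->1; result -1.

New value of core.gen: -1.
Target commands that run: core.gen, tokens.gen, utils.gen — 3 in total.
Values that change: build.txt, core.gen, tokens.gen, utils.gen.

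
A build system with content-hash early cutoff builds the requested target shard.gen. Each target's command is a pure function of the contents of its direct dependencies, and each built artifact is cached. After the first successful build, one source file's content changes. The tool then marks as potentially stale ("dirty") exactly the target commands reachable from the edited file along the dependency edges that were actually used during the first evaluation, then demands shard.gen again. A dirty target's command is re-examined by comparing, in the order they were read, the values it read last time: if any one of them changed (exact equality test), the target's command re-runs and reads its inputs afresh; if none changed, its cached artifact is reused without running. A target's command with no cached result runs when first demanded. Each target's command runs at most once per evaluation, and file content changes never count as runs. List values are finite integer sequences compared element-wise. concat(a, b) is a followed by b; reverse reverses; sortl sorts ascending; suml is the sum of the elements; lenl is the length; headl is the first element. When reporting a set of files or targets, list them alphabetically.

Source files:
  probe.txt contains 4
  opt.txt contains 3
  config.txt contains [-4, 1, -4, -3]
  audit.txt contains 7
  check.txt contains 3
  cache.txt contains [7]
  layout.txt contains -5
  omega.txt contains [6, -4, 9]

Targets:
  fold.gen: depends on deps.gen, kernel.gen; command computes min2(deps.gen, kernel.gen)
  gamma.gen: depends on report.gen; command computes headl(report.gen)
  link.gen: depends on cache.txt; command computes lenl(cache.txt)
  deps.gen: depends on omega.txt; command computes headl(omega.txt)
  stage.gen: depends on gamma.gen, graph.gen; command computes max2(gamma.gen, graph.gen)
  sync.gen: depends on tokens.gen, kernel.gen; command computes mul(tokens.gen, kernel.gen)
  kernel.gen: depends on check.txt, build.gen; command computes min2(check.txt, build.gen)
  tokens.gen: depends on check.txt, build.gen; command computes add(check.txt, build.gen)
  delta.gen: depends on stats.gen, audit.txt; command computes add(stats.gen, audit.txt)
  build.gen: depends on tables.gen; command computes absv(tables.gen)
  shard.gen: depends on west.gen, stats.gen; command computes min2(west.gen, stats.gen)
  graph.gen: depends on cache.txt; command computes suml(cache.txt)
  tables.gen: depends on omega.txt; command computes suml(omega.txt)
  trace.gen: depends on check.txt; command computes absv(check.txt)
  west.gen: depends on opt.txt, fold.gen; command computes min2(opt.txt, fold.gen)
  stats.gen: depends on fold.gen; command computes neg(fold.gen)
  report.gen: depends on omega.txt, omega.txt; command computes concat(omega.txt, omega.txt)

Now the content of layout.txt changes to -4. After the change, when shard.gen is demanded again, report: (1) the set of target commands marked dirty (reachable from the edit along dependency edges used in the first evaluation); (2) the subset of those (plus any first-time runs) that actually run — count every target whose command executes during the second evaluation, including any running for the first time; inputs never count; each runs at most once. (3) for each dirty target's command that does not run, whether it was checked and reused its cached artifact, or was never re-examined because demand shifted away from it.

First evaluation (everything demanded from the output):
  deps.gen = headl([6, -4, 9]) = 6
  tables.gen = suml([6, -4, 9]) = 11
  build.gen = absv(11) = 11
  kernel.gen = min2(3, 11) = 3
  fold.gen = min2(6, 3) = 3
  stats.gen = neg(3) = -3
  west.gen = min2(3, 3) = 3
  shard.gen = min2(3, -3) = -3

Propagation after the edit:
  layout.txt feeds no computation that the output demands — nothing is marked dirty and nothing runs.

Key observation: layout.txt is never demanded by the output, so the edit triggers no recomputation at all.

Marked dirty: none.
Target commands that run: none — 0 in total.
Every dirty target's command ran.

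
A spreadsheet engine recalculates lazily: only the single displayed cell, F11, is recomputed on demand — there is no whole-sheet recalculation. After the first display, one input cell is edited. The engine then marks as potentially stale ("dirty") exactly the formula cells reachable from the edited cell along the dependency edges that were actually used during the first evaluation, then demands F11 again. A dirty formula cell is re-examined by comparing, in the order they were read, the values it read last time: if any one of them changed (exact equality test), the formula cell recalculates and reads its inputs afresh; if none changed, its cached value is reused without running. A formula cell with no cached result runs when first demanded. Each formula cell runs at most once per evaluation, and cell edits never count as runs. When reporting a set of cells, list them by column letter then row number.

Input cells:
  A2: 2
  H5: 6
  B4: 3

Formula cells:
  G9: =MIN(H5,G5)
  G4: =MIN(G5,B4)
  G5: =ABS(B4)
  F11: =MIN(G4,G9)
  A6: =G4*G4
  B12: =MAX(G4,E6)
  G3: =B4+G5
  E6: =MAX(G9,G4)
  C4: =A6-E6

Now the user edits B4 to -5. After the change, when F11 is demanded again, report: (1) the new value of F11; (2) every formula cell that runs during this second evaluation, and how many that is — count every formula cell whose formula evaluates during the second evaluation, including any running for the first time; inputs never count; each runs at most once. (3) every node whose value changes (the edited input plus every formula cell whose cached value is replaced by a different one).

First evaluation (everything demanded from the output):
  G5 = ABS(3) = 3
  G4 = MIN(3, 3) = 3
  G9 = MIN(6, 3) = 3
  F11 = MIN(3, 3) = 3

Propagation after the edit:
  G5: runs — B4 3->-5; result 5.
  G4: runs — G5 3->5; B4 3->-5; result -5.
  G9: runs — G5 3->5; result 5.
  F11: runs — G4 3->-5; G9 3->5; result -5.

New value of F11: -5.
Formula cells that run: F11, G4, G5, G9 — 4 in total.
Values that change: B4, F11, G4, G5, G9.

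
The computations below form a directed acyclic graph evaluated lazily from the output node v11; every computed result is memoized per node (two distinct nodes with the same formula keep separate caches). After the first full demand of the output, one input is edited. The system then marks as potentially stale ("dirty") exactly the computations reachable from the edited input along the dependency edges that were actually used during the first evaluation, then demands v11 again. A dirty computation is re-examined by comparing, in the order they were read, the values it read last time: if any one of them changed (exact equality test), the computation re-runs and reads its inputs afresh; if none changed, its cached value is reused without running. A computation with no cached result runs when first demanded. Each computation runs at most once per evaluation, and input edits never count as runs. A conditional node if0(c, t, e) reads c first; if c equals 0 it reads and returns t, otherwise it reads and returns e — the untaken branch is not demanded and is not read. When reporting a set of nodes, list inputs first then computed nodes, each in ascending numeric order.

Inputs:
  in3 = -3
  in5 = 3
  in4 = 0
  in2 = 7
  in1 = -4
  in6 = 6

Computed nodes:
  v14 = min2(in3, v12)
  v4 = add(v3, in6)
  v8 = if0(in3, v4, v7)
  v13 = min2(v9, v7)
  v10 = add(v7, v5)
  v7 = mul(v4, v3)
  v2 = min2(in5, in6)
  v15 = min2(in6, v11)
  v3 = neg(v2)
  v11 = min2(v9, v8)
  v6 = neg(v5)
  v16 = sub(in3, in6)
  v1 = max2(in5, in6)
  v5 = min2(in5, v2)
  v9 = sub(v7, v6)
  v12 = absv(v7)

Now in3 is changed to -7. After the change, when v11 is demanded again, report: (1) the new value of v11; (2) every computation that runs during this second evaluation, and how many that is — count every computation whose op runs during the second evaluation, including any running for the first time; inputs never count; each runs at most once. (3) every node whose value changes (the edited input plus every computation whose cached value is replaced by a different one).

Demanding v11 again yields -9.
1 computations run: v8.
The nodes whose values change: in3.
Note the absorption at v8: it re-runs yet its value is the same, leaving the output's value untouched.

First demand of the output computes:
  v2 = min2(3, 6) = 3
  v3 = neg(3) = -3
  v4 = add(-3, 6) = 3
  v5 = min2(3, 3) = 3
  v6 = neg(3) = -3
  v7 = mul(3, -3) = -9
  v8 = if0(in3=-3 -> else branch v7) = -9
  v9 = sub(-9, -3) = -6
  v11 = min2(-6, -9) = -9

After the edit, cleaning proceeds:
  v8: a read changed (in3 -3->-7) — executes, giving -9 — identical to its old value.
  v11: dirty, but its reads are unchanged (v9 unchanged, v8 unchanged); cached -9 stands.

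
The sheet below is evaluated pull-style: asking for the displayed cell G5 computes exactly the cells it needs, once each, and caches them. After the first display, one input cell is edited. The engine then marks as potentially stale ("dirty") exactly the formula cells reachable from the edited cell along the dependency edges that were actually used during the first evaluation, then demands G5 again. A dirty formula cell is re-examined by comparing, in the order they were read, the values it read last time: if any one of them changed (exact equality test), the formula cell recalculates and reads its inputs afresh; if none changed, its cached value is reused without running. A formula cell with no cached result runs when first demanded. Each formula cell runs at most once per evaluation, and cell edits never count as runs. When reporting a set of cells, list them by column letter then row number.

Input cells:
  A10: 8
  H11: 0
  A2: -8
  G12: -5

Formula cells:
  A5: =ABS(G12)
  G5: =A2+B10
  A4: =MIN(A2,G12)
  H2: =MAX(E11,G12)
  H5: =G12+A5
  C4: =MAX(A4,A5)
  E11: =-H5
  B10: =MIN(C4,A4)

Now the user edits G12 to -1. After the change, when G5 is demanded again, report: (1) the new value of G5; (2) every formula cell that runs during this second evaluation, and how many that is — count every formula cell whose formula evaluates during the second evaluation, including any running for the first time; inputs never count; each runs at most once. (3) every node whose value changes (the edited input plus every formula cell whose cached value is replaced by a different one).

First demand of the output computes:
  A4 = MIN(-8, -5) = -8
  A5 = ABS(-5) = 5
  C4 = MAX(-8, 5) = 5
  B10 = MIN(5, -8) = -8
  G5 = -8 + -8 = -16

After the edit, cleaning proceeds:
  A4: a read changed (G12 -5->-1) — executes, giving -8 — identical to its old value.
  A5: a read changed (G12 -5->-1) — executes, giving 1.
  C4: a read changed (A5 5->1) — executes, giving 1.
  B10: a read changed (C4 5->1) — executes, giving -8 — identical to its old value.
  G5: dirty, but its reads are unchanged (A2 unchanged, B10 unchanged); cached -16 stands.

Note where the cutoff bites: G5 is checked, finds nothing changed, and keeps its cache.

Demanding G5 again yields -16.
4 formula cells run: A4, A5, B10, C4.
The nodes whose values change: A5, C4, G12.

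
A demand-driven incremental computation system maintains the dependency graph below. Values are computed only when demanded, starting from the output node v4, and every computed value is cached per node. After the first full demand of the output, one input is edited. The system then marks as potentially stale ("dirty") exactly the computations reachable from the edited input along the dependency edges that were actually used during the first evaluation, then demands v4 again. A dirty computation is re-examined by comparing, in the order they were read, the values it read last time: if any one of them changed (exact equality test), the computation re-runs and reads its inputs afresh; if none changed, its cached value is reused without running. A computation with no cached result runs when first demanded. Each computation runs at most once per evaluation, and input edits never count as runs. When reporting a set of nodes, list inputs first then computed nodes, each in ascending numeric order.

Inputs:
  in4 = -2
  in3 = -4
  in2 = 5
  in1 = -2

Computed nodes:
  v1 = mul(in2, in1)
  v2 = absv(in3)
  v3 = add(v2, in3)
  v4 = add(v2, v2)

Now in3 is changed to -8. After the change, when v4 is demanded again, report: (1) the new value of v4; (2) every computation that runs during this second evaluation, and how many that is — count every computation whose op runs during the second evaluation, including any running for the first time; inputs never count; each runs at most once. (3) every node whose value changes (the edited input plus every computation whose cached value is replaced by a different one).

New value of v4: 16.
Computations that run: v2, v4 — 2 in total.
Values that change: in3, v2, v4.

First evaluation (everything demanded from the output):
  v2 = absv(-4) = 4
  v4 = add(4, 4) = 8

Propagation after the edit:
  v2: runs — in3 -4->-8; result 8.
  v4: runs — v2 4->8; v2 4->8; result 16.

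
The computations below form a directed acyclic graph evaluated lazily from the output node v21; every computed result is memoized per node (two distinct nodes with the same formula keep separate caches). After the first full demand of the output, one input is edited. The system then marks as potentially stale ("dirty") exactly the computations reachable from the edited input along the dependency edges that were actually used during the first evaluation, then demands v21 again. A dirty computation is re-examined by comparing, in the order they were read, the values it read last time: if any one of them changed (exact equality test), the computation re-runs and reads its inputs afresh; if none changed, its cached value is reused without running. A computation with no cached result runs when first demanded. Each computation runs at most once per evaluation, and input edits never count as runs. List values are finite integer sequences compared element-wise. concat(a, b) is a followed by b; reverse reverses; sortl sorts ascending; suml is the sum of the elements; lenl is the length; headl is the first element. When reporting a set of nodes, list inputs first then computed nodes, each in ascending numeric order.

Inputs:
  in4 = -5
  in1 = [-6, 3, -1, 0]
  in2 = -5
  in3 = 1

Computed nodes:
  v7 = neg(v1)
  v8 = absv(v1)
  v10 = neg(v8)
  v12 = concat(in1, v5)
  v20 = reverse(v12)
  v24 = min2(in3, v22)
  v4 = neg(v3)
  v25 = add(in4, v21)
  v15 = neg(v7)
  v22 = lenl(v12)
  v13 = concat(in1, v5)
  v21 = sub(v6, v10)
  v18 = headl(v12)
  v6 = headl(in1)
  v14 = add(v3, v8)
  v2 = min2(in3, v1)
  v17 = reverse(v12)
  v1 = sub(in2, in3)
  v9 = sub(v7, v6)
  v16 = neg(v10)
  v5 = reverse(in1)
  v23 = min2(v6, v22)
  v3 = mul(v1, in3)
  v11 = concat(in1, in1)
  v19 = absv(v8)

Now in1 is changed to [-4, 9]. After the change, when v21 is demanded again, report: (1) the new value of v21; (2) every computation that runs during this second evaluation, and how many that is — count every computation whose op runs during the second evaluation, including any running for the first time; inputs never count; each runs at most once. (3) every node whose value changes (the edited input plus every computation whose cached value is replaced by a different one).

Demanding v21 again yields 2.
2 computations run: v6, v21.
The nodes whose values change: in1, v6, v21.

First demand of the output computes:
  v1 = sub(-5, 1) = -6
  v6 = headl([-6, 3, -1, 0]) = -6
  v8 = absv(-6) = 6
  v10 = neg(6) = -6
  v21 = sub(-6, -6) = 0

After the edit, cleaning proceeds:
  v6: a read changed (in1 [-6, 3, -1, 0]->[-4, 9]) — executes, giving -4.
  v21: a read changed (v6 -6->-4) — executes, giving 2.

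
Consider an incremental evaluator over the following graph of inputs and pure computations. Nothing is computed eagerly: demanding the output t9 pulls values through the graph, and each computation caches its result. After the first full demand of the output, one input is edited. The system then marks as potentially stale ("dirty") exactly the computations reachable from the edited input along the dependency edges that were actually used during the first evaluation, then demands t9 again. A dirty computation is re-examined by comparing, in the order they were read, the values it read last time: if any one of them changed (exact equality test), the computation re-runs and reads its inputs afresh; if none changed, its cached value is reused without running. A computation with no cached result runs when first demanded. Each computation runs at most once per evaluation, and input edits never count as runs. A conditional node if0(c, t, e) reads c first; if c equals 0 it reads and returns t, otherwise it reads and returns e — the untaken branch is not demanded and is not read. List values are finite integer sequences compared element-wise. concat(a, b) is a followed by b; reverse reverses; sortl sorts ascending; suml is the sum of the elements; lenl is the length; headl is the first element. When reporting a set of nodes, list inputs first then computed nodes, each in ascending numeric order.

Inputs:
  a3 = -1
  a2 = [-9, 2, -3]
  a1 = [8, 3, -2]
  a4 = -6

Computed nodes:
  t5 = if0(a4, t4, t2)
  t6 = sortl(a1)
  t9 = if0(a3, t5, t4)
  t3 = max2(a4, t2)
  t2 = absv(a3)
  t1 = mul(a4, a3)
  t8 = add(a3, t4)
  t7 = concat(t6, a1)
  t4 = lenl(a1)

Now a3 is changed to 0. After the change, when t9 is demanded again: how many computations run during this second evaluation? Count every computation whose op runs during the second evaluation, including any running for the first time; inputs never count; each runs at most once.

Run set: t2, t5, t9 (3 run).
The important point: the flipped condition pulls in fresh nodes; t2, t5 run for the first time.

Initial pass — values computed on the first demand:
  t4 = lenl([8, 3, -2]) = 3
  t9 = if0(a3=-1 -> else branch t4) = 3

Second demand — change propagation:
  t2: newly demanded (no cache) — executes and yields 0.
  t5: newly demanded (no cache) — executes and yields 0.
  t9: re-runs because a3 -1->0; new result 0.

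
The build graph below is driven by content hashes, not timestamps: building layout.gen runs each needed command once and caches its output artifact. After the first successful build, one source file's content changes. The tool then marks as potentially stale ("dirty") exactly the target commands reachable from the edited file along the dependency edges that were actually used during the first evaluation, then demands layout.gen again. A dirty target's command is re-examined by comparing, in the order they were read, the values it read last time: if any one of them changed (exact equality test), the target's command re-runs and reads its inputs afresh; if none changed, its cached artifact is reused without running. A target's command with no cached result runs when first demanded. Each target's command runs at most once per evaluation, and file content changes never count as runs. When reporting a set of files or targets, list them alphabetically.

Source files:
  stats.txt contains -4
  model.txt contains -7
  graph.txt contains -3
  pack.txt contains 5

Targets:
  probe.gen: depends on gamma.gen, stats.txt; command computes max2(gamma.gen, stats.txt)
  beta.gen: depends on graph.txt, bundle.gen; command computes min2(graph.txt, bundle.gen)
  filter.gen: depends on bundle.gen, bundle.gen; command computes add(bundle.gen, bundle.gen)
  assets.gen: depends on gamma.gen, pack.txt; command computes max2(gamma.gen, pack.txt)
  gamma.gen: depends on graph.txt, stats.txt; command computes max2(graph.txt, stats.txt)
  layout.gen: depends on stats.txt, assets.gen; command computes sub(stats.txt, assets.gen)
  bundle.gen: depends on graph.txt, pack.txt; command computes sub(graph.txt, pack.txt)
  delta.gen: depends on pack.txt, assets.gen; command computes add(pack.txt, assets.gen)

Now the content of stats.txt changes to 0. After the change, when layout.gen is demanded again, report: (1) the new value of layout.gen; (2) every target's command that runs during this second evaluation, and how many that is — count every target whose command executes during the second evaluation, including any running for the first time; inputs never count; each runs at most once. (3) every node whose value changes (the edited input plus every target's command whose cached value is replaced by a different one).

layout.gen now evaluates to -5.
Run set: assets.gen, gamma.gen, layout.gen (3 run).
Changed values: gamma.gen, layout.gen, stats.txt.

Initial pass — values computed on the first demand:
  gamma.gen = max2(-3, -4) = -3
  assets.gen = max2(-3, 5) = 5
  layout.gen = sub(-4, 5) = -9

Second demand — change propagation:
  gamma.gen: re-runs because stats.txt -4->0; new result 0.
  assets.gen: re-runs because gamma.gen -3->0; new result 5 (unchanged).
  layout.gen: re-runs because stats.txt -4->0; new result -5.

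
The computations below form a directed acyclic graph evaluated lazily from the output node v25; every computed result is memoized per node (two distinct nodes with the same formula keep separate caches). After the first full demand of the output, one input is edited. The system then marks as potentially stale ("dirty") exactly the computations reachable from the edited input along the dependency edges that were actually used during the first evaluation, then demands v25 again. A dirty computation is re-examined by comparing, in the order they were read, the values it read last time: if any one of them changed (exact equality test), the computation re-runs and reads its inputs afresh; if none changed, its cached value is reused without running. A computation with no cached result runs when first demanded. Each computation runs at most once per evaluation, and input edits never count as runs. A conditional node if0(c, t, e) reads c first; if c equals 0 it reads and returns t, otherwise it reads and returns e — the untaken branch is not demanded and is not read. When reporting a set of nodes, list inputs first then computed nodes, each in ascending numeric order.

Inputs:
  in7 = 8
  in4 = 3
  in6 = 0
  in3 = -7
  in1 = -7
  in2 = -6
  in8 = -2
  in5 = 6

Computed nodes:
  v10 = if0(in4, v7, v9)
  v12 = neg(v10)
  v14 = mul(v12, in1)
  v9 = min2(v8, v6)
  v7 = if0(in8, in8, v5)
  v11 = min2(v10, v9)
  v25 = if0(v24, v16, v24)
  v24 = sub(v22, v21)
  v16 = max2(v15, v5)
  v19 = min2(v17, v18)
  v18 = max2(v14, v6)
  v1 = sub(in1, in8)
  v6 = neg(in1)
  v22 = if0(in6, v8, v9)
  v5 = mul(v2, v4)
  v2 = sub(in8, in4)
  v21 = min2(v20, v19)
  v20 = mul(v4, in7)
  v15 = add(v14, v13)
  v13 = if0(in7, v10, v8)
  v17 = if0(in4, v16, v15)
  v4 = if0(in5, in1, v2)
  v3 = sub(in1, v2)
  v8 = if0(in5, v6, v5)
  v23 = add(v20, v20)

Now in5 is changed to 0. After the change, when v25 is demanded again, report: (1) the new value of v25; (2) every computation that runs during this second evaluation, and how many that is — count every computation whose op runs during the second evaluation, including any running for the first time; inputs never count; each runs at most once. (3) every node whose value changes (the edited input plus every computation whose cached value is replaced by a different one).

Demanding v25 again yields 63.
12 computations run: v4, v8, v9, v13, v15, v17, v19, v20, v21, v22, v24, v25.
The nodes whose values change: in5, v4, v8, v13, v15, v17, v20, v21, v22, v24, v25.
Note the branch switch — demand abandons v5, which is never re-examined.

First demand of the output computes:
  v2 = sub(-2, 3) = -5
  v4 = if0(in5=6 -> else branch v2) = -5
  v5 = mul(-5, -5) = 25
  v6 = neg(-7) = 7
  v8 = if0(in5=6 -> else branch v5) = 25
  v9 = min2(25, 7) = 7
  v10 = if0(in4=3 -> else branch v9) = 7
  v12 = neg(7) = -7
  v13 = if0(in7=8 -> else branch v8) = 25
  v14 = mul(-7, -7) = 49
  v15 = add(49, 25) = 74
  v17 = if0(in4=3 -> else branch v15) = 74
  v18 = max2(49, 7) = 49
  v19 = min2(74, 49) = 49
  v20 = mul(-5, 8) = -40
  v21 = min2(-40, 49) = -40
  v22 = if0(in6=0 -> then branch v8) = 25
  v24 = sub(25, -40) = 65
  v25 = if0(v24=65 -> else branch v24) = 65

After the edit, cleaning proceeds:
  v4: a read changed (in5 6->0) — executes, giving -7.
  v5: stays stale; no demand reaches it after the flip.
  v8: a read changed (in5 6->0) — executes, giving 7.
  v9: a read changed (v8 25->7) — executes, giving 7 — identical to its old value.
  v10: dirty, but its reads are unchanged (in4 unchanged, v9 unchanged); cached 7 stands.
  v12: dirty, but its reads are unchanged (v10 unchanged); cached -7 stands.
  v13: a read changed (v8 25->7) — executes, giving 7.
  v14: dirty, but its reads are unchanged (v12 unchanged, in1 unchanged); cached 49 stands.
  v15: a read changed (v13 25->7) — executes, giving 56.
  v17: a read changed (v15 74->56) — executes, giving 56.
  v18: dirty, but its reads are unchanged (v14 unchanged, v6 unchanged); cached 49 stands.
  v19: a read changed (v17 74->56) — executes, giving 49 — identical to its old value.
  v20: a read changed (v4 -5->-7) — executes, giving -56.
  v21: a read changed (v20 -40->-56) — executes, giving -56.
  v22: a read changed (v8 25->7) — executes, giving 7.
  v24: a read changed (v22 25->7; v21 -40->-56) — executes, giving 63.
  v25: a read changed (v24 65->63; v24 65->63) — executes, giving 63.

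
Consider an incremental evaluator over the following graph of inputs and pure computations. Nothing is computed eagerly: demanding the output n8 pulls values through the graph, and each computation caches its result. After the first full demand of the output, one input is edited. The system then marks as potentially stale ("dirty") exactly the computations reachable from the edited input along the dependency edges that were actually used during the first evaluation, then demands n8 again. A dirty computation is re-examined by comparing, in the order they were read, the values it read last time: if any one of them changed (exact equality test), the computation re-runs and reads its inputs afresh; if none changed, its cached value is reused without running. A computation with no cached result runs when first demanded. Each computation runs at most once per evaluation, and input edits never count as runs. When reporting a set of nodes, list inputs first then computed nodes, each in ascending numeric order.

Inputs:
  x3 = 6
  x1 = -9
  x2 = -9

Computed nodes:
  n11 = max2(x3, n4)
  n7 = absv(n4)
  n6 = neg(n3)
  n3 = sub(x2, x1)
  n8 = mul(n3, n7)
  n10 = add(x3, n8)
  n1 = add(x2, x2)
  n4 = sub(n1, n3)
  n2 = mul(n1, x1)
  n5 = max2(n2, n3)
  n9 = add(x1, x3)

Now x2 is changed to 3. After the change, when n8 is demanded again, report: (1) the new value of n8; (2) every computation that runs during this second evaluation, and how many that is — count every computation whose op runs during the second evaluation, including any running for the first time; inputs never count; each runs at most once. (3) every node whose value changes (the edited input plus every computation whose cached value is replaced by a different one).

Initial pass — values computed on the first demand:
  n1 = add(-9, -9) = -18
  n3 = sub(-9, -9) = 0
  n4 = sub(-18, 0) = -18
  n7 = absv(-18) = 18
  n8 = mul(0, 18) = 0

Second demand — change propagation:
  n1: re-runs because x2 -9->3; x2 -9->3; new result 6.
  n3: re-runs because x2 -9->3; new result 12.
  n4: re-runs because n1 -18->6; n3 0->12; new result -6.
  n7: re-runs because n4 -18->-6; new result 6.
  n8: re-runs because n3 0->12; n7 18->6; new result 72.

n8 now evaluates to 72.
Run set: n1, n3, n4, n7, n8 (5 run).
Changed values: x2, n1, n3, n4, n7, n8.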